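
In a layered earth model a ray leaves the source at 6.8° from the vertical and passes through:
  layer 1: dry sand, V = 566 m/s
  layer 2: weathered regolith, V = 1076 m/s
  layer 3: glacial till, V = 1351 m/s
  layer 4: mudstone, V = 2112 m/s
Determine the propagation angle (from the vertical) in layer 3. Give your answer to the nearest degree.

16°

Snell's law across each interface conserves sin θ / V, so sin θ_3 = V_3·sin θ₁/V₁.
sin θ_3 = 1351 × sin 6.8° / 566 = 0.2826.
θ_3 = arcsin 0.2826 = 16.42°.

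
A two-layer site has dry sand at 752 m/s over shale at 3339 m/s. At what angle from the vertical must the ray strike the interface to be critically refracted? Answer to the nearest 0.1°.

At critical incidence the refracted ray runs along the interface (θ₂ = 90°), so sin θ_c = V₁/V₂.
θ_c = arcsin(752/3339) = arcsin 0.2252 = 13.02°.

13.0°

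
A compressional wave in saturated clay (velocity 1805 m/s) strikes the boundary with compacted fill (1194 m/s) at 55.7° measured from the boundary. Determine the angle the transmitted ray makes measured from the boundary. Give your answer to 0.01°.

Convert to the normal: θ₁ = 90° − 55.7° = 34.3°.
sin θ₁/V₁ = sin θ₂/V₂ ⇒ sin θ₂ = 1194·sin 34.3°/1805 = 1194·0.5635/1805 = 0.3728.
θ₂ = sin⁻¹(0.3728) = 21.89° (from vertical).
From the interface: 90° − 21.89° = 68.11°.

68.11°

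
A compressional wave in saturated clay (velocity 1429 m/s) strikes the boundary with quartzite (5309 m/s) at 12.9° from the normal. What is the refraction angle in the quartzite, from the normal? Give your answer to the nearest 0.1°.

56.0°

Snell's law: sin θ₂ = (V₂/V₁)·sin θ₁ = (5309/1429)·sin 12.9° = 0.8294.
θ₂ = sin⁻¹(0.8294) = 56.04° (from vertical).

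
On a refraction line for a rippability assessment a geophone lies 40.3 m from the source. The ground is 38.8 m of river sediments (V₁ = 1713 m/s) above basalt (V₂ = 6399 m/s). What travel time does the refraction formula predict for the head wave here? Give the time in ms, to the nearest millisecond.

50 ms

t = x/V₂ + 2h·√(V₂²−V₁²)/(V₁V₂).
√(V₂²−V₁²) = √(6399²−1713²) = 6165.5 m/s; delay term = 2·38.8·6165.5/(1713·6399) = 0.04365 s.
t = 40.3/6399 + 0.04365 = 0.04995 s.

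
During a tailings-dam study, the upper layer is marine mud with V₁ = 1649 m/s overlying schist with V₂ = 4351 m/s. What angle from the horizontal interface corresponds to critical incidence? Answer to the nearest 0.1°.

Critical incidence: sin θ_c = V₁/V₂ = 1649/4351 = 0.3790.
θ_c = arcsin 0.3790 = 22.27°.
Measured from the interface: 90° − 22.27° = 67.73°.

67.7°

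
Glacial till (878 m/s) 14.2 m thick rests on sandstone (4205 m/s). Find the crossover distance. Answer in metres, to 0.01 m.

35.10 m

θ_c = arcsin(878/4205) = 12.05°, so cos θ_c = 0.9780 and tᵢ = 2h cos θ_c/V₁ = 0.0316 s.
At crossover x/V₁ = x/V₂ + tᵢ ⇒ x = tᵢ/(1/V₁ − 1/V₂) = 0.03163/(1.1390e-03 − 2.3781e-04) = 35.10 m.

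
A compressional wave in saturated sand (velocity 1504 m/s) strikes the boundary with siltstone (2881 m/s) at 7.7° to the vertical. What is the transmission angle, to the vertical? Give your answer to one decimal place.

14.9°

sin θ₁/V₁ = sin θ₂/V₂ ⇒ sin θ₂ = 2881·sin 7.7°/1504 = 2881·0.1340/1504 = 0.2567.
θ₂ = sin⁻¹(0.2567) = 14.87° (from vertical).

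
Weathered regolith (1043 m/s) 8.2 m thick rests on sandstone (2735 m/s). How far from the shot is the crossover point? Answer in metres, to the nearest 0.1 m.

24.5 m

θ_c = arcsin(1043/2735) = 22.42°, so cos θ_c = 0.9244 and tᵢ = 2h cos θ_c/V₁ = 0.0145 s.
At crossover x/V₁ = x/V₂ + tᵢ ⇒ x = tᵢ/(1/V₁ − 1/V₂) = 0.01454/(9.5877e-04 − 3.6563e-04) = 24.51 m.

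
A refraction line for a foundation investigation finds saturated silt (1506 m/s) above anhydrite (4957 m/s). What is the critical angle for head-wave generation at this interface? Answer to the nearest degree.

18°

Critical incidence: sin θ_c = V₁/V₂ = 1506/4957 = 0.3038.
θ_c = arcsin 0.3038 = 17.69°.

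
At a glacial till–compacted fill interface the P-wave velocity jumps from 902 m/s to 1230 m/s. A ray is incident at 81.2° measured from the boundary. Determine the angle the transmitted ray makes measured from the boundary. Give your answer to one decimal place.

Angle from the normal: 90° − 81.2° = 8.8°.
sin θ₁/V₁ = sin θ₂/V₂ ⇒ sin θ₂ = 1230·sin 8.8°/902 = 1230·0.1530/902 = 0.2086.
θ₂ = arcsin 0.2086 = 12.04° from the normal.
From the interface: 90° − 12.04° = 77.96°.

78.0°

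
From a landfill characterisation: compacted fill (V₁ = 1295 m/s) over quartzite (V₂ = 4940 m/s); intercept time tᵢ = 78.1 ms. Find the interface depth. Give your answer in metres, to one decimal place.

h = tᵢ·V₁·V₂ / (2·√(V₂²−V₁²)).
√(V₂²−V₁²) = √(4940² − 1295²) = 4767.2 m/s.
h = 0.0781 s × 1295 × 4940 / (2 × 4767.2) = 52.40 m.

52.4 m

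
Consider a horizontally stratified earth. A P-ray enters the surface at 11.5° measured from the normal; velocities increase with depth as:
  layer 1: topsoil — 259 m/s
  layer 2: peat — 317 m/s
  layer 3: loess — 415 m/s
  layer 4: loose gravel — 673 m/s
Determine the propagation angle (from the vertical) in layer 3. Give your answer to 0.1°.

18.6°

Ray parameter p = sin 11.5° / 259 = 7.6976e-04 s/m.
sin θ_3 = p·V_3 = 7.6976e-04 × 415 = 0.3195.
θ_3 = arcsin 0.3195 = 18.63°.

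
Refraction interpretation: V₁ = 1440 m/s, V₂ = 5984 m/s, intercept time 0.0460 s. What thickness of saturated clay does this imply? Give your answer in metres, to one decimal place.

θ_c = arcsin(1440/5984) = 13.92°; cos θ_c = 0.9706.
tᵢ = 2h cos θ_c/V₁ ⇒ h = tᵢ·V₁/(2 cos θ_c) = 0.046·1440/(2·0.9706) = 34.12 m.

34.1 m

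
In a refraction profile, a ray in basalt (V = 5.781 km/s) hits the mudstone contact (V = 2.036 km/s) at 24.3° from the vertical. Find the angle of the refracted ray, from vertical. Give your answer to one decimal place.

8.3°

Snell's law: sin θ₂ = (V₂/V₁)·sin θ₁ = (2.036/5.781)·sin 24.3° = 0.1449.
θ₂ = sin⁻¹(0.1449) = 8.33° (from vertical).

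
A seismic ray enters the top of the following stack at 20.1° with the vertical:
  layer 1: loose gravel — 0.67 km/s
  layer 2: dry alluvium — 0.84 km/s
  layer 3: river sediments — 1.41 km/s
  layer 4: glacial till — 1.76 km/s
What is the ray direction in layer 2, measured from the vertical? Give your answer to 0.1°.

25.5°

Ray parameter p = sin 20.1° / 0.67 = 5.1292e-01 s/km.
sin θ_2 = p·V_2 = 5.1292e-01 × 0.84 = 0.4309.
θ_2 = 25.52° from the vertical.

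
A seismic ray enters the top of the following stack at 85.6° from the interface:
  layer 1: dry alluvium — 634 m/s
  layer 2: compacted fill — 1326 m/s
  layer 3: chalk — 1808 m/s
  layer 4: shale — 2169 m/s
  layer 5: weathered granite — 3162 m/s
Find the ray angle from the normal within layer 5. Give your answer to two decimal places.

22.50°

From the normal: θ₁ = 90° − 85.6° = 4.4°.
Ray parameter p = sin 4.4° / 634 = 1.2101e-04 s/m.
sin θ_5 = p·V_5 = 1.2101e-04 × 3162 = 0.3826.
θ_5 = arcsin 0.3826 = 22.50°.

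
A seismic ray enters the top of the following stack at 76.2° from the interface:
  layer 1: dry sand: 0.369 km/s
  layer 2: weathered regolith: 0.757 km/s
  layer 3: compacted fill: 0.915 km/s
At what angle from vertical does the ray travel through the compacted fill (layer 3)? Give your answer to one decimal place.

36.3°

From the normal: θ₁ = 90° − 76.2° = 13.8°.
Snell's law across each interface conserves sin θ / V, so sin θ_3 = V_3·sin θ₁/V₁.
sin θ_3 = 0.915 × sin 13.8° / 0.369 = 0.5915.
θ_3 = arcsin 0.5915 = 36.26°.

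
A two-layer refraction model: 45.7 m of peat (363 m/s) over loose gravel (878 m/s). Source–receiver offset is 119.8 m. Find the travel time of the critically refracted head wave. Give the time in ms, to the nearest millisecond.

θ_c = arcsin(V₁/V₂) = arcsin(363/878) = 24.42°, cos θ_c = 0.9105.
Intercept time tᵢ = 2h cos θ_c / V₁ = 2·45.7·0.9105/363 = 0.22926 s.
t = x/V₂ + tᵢ = 119.8/878 + 0.22926 = 0.36571 s.

366 ms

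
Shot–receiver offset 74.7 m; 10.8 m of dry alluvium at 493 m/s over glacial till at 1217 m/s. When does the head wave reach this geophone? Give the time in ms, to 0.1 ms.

θ_c = arcsin(V₁/V₂) = arcsin(493/1217) = 23.90°, cos θ_c = 0.9143.
Intercept time tᵢ = 2h cos θ_c / V₁ = 2·10.8·0.9143/493 = 0.04006 s.
t = x/V₂ + tᵢ = 74.7/1217 + 0.04006 = 0.10144 s.

101.4 ms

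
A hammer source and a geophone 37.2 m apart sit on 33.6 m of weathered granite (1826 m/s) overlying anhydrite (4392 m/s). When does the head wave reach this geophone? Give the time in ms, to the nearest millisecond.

42 ms

t = x/V₂ + 2h·√(V₂²−V₁²)/(V₁V₂).
√(V₂²−V₁²) = √(4392²−1826²) = 3994.4 m/s; delay term = 2·33.6·3994.4/(1826·4392) = 0.03347 s.
t = 37.2/4392 + 0.03347 = 0.04194 s.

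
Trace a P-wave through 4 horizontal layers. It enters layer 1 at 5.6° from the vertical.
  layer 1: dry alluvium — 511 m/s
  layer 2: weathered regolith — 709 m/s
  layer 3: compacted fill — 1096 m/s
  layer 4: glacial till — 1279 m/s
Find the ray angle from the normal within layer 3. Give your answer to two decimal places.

12.08°

Ray parameter p = sin 5.6° / 511 = 1.9096e-04 s/m.
sin θ_3 = p·V_3 = 1.9096e-04 × 1096 = 0.2093.
θ_3 = arcsin 0.2093 = 12.08°.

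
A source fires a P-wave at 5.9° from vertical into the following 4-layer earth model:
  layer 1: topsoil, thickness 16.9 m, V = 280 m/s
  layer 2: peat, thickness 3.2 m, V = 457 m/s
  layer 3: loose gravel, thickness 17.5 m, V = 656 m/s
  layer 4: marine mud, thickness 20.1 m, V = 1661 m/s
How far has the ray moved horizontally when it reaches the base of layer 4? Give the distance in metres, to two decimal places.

22.10 m

Apply Snell's law at each interface; in layer i the horizontal offset is hᵢ·tan θᵢ.
Layer 1: θ = 5.90°; offset = 16.9·tan 5.90° = 1.7464 m.
Layer 2: sin θ = 457·sin 5.9°/280 = 0.1678, θ = 9.66°; offset = 3.2·tan 9.66° = 0.5446 m.
Layer 3: sin θ = 656·sin 5.9°/280 = 0.2408, θ = 13.94°; offset = 17.5·tan 13.94° = 4.3423 m.
Layer 4: sin θ = 1661·sin 5.9°/280 = 0.6098, θ = 37.57°; offset = 20.1·tan 37.57° = 15.4643 m.
Summing the layer offsets gives 22.0977 m.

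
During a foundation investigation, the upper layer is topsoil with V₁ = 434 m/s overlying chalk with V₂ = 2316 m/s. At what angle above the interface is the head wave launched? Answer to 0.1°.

79.2°

Critical incidence: sin θ_c = V₁/V₂ = 434/2316 = 0.1874.
θ_c = arcsin 0.1874 = 10.80°.
Measured from the interface: 90° − 10.80° = 79.20°.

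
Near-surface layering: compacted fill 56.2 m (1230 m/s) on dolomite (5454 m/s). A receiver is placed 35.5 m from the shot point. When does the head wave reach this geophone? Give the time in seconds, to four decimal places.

t = x/V₂ + 2h·√(V₂²−V₁²)/(V₁V₂).
√(V₂²−V₁²) = √(5454²−1230²) = 5313.5 m/s; delay term = 2·56.2·5313.5/(1230·5454) = 0.08903 s.
t = 35.5/5454 + 0.08903 = 0.09554 s.

0.0955 s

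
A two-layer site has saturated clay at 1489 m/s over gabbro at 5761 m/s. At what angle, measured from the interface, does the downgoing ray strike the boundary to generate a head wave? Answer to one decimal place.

Critical incidence: sin θ_c = V₁/V₂ = 1489/5761 = 0.2585.
θ_c = arcsin 0.2585 = 14.98°.
Measured from the interface: 90° − 14.98° = 75.02°.

75.0°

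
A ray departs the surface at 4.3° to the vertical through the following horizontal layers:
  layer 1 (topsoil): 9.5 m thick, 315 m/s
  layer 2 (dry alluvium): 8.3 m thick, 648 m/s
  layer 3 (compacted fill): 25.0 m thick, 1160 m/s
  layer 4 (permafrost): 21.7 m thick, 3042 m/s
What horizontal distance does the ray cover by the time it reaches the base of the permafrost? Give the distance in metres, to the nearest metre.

p = sin θ₁/V₁ = sin 4.3°/315 = 2.3803e-04 s/m is conserved through the stack.
Layer 1: θ = 4.30°; offset = 9.5·tan 4.30° = 0.714 m.
Layer 2: sin θ = p·648 = 0.1542 → θ = 8.87°; offset = 8.3·tan 8.87° = 1.296 m.
Layer 3: sin θ = p·1160 = 0.2761 → θ = 16.03°; offset = 25.0·tan 16.03° = 7.182 m.
Layer 4: sin θ = p·3042 = 0.7241 → θ = 46.39°; offset = 21.7·tan 46.39° = 22.781 m.
Σ offsets = 31.973 m.

32 m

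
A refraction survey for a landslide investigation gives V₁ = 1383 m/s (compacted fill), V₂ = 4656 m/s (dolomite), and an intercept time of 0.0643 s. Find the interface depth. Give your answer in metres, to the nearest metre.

47 m

θ_c = arcsin(1383/4656) = 17.28°; cos θ_c = 0.9549.
tᵢ = 2h cos θ_c/V₁ ⇒ h = tᵢ·V₁/(2 cos θ_c) = 0.0643·1383/(2·0.9549) = 46.57 m.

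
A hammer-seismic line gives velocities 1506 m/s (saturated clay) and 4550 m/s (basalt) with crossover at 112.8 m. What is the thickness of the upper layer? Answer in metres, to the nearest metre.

h = (x_cross/2)·√((V₂−V₁)/(V₂+V₁)).
(V₂−V₁)/(V₂+V₁) = (4550−1506)/(4550+1506) = 0.5026; √ = 0.7090.
h = (112.8/2)·0.7090 = 39.99 m.

40 m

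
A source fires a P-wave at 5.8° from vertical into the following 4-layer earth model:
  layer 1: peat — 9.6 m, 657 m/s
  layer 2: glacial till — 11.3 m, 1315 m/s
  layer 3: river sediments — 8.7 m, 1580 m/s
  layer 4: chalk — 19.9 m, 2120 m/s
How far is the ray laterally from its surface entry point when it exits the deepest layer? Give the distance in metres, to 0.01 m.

12.35 m

Apply Snell's law at each interface; in layer i the horizontal offset is hᵢ·tan θᵢ.
Layer 1: θ = 5.80°; offset = 9.6·tan 5.80° = 0.9751 m.
Layer 2: sin θ = 1315·sin 5.8°/657 = 0.2023, θ = 11.67°; offset = 11.3·tan 11.67° = 2.3338 m.
Layer 3: sin θ = 1580·sin 5.8°/657 = 0.2430, θ = 14.07°; offset = 8.7·tan 14.07° = 2.1797 m.
Layer 4: sin θ = 2120·sin 5.8°/657 = 0.3261, θ = 19.03°; offset = 19.9·tan 19.03° = 6.8643 m.
Σ offsets = 12.3530 m.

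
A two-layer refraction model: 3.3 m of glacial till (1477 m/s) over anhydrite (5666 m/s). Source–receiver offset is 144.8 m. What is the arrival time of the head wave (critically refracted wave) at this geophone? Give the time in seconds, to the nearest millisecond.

0.030 s

t = x/V₂ + 2h·√(V₂²−V₁²)/(V₁V₂).
√(V₂²−V₁²) = √(5666²−1477²) = 5470.1 m/s; delay term = 2·3.3·5470.1/(1477·5666) = 0.00431 s.
t = 144.8/5666 + 0.00431 = 0.02987 s.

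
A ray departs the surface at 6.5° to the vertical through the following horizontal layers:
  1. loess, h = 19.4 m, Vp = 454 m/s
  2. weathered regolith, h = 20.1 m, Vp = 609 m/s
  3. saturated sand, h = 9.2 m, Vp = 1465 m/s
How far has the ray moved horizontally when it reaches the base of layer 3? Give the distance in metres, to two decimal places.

8.91 m

Apply Snell's law at each interface; in layer i the horizontal offset is hᵢ·tan θᵢ.
Layer 1: θ = 6.50°; offset = 19.4·tan 6.50° = 2.2104 m.
Layer 2: sin θ = 609·sin 6.5°/454 = 0.1519, θ = 8.73°; offset = 20.1·tan 8.73° = 3.0880 m.
Layer 3: sin θ = 1465·sin 6.5°/454 = 0.3653, θ = 21.43°; offset = 9.2·tan 21.43° = 3.6102 m.
Σ offsets = 8.9086 m.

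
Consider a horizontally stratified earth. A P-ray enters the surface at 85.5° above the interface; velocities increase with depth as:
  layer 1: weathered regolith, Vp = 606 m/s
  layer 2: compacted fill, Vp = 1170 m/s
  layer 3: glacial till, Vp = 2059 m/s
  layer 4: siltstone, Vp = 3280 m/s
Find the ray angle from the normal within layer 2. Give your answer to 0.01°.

8.71°

From the normal: θ₁ = 90° − 85.5° = 4.5°.
Snell's law across each interface conserves sin θ / V, so sin θ_2 = V_2·sin θ₁/V₁.
sin θ_2 = 1170 × sin 4.5° / 606 = 0.1515.
θ_2 = arcsin 0.1515 = 8.71°.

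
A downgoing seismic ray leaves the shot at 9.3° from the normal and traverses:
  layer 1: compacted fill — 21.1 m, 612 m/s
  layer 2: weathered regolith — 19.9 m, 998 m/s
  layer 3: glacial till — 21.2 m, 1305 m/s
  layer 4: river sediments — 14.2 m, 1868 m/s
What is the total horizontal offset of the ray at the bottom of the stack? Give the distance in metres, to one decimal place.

24.7 m

p = sin θ₁/V₁ = sin 9.3°/612 = 2.6406e-04 s/m is conserved through the stack.
Layer 1: θ = 9.30°; offset = 21.1·tan 9.30° = 3.455 m.
Layer 2: sin θ = p·998 = 0.2635 → θ = 15.28°; offset = 19.9·tan 15.28° = 5.436 m.
Layer 3: sin θ = p·1305 = 0.3446 → θ = 20.16°; offset = 21.2·tan 20.16° = 7.782 m.
Layer 4: sin θ = p·1868 = 0.4933 → θ = 29.56°; offset = 14.2·tan 29.56° = 8.052 m.
Total horizontal offset = 24.726 m.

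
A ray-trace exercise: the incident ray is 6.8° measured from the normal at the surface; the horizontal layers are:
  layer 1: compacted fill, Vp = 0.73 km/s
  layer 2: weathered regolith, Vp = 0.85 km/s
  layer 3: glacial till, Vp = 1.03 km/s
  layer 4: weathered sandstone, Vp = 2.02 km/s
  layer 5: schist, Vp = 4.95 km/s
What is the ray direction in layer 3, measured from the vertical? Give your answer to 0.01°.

Ray parameter p = sin 6.8° / 0.73 = 1.6220e-01 s/km.
sin θ_3 = p·V_3 = 1.6220e-01 × 1.03 = 0.1671.
θ_3 = arcsin 0.1671 = 9.62°.

9.62°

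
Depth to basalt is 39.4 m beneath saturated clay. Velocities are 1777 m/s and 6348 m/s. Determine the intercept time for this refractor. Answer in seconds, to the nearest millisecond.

tᵢ = 2h·√(V₂²−V₁²)/(V₁V₂).
√(V₂²−V₁²) = √(6348²−1777²) = 6094.2 m/s.
tᵢ = 2·39.4·6094.2/(1777·6348) = 0.04257 s.

0.043 s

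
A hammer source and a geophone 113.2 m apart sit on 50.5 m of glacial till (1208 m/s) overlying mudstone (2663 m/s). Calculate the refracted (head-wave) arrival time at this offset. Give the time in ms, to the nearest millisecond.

t = x/V₂ + 2h·√(V₂²−V₁²)/(V₁V₂).
√(V₂²−V₁²) = √(2663²−1208²) = 2373.2 m/s; delay term = 2·50.5·2373.2/(1208·2663) = 0.07451 s.
t = 113.2/2663 + 0.07451 = 0.11702 s.

117 ms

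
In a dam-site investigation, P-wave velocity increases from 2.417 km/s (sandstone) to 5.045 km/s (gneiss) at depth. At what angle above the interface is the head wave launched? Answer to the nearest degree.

61°

Critical incidence: sin θ_c = V₁/V₂ = 2.417/5.045 = 0.4791.
θ_c = arcsin 0.4791 = 28.63°.
Measured from the interface: 90° − 28.63° = 61.37°.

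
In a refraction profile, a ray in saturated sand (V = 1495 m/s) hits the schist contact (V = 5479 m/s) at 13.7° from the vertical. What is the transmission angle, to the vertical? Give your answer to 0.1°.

sin θ₁/V₁ = sin θ₂/V₂ ⇒ sin θ₂ = 5479·sin 13.7°/1495 = 5479·0.2368/1495 = 0.8680.
θ₂ = sin⁻¹(0.8680) = 60.23° (from vertical).

60.2°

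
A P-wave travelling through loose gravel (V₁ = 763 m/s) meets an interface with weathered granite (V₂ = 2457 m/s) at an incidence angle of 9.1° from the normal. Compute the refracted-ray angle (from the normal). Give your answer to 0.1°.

30.6°

sin θ₁/V₁ = sin θ₂/V₂ ⇒ sin θ₂ = 2457·sin 9.1°/763 = 2457·0.1582/763 = 0.5093.
θ₂ = arcsin 0.5093 = 30.62° from the normal.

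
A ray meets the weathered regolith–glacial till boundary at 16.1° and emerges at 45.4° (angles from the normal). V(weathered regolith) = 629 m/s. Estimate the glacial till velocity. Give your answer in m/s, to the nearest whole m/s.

sin 16.1° = 0.2773; sin 45.4° = 0.7120.
V₂ = V₁·(sin θ₂/sin θ₁) = 629·(0.7120/0.2773) = 1615.00 m/s.

1615 m/s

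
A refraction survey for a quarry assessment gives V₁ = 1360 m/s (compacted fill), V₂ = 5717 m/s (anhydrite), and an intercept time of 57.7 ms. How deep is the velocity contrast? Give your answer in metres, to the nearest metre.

θ_c = arcsin(1360/5717) = 13.76°; cos θ_c = 0.9713.
tᵢ = 2h cos θ_c/V₁ ⇒ h = tᵢ·V₁/(2 cos θ_c) = 0.0577·1360/(2·0.9713) = 40.40 m.

40 m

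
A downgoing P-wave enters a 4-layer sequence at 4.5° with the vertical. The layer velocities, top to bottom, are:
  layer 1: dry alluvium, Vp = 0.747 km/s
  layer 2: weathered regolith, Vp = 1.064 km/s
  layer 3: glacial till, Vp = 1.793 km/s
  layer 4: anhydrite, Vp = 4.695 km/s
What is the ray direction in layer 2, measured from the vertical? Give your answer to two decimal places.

6.42°

Ray parameter p = sin 4.5° / 0.747 = 1.0503e-01 s/km.
sin θ_2 = p·V_2 = 1.0503e-01 × 1.064 = 0.1118.
θ_2 = 6.42° from the vertical.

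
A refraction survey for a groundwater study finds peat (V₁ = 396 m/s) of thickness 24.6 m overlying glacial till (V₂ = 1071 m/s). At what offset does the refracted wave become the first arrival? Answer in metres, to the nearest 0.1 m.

72.5 m

θ_c = arcsin(396/1071) = 21.70°, so cos θ_c = 0.9291 and tᵢ = 2h cos θ_c/V₁ = 0.1154 s.
At crossover x/V₁ = x/V₂ + tᵢ ⇒ x = tᵢ/(1/V₁ − 1/V₂) = 0.11544/(2.5253e-03 − 9.3371e-04) = 72.53 m.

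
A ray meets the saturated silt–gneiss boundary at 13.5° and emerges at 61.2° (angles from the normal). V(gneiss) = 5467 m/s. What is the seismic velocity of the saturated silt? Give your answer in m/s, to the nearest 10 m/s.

1460 m/s

sin 13.5° = 0.2334; sin 61.2° = 0.8763.
V₁ = V₂·(sin θ₁/sin θ₂) = 5467·(0.2334/0.8763) = 1456.39 m/s.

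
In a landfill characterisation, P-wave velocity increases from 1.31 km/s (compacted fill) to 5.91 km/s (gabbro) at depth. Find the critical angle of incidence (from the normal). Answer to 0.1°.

12.8°

At critical incidence the refracted ray runs along the interface (θ₂ = 90°), so sin θ_c = V₁/V₂.
θ_c = arcsin(1.31/5.91) = arcsin 0.2217 = 12.81°.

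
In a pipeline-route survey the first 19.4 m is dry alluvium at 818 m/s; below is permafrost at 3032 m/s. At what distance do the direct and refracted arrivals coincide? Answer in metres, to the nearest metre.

51 m

θ_c = arcsin(818/3032) = 15.65°, so cos θ_c = 0.9629 and tᵢ = 2h cos θ_c/V₁ = 0.0457 s.
At crossover x/V₁ = x/V₂ + tᵢ ⇒ x = tᵢ/(1/V₁ − 1/V₂) = 0.04567/(1.2225e-03 − 3.2982e-04) = 51.17 m.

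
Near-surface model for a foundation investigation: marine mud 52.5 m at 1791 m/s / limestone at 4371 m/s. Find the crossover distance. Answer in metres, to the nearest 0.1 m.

x_cross = 2h·√((V₂+V₁)/(V₂−V₁)).
(V₂+V₁)/(V₂−V₁) = (4371+1791)/(4371−1791) = 2.3884; √ = 1.5454.
x_cross = 2·52.5·1.5454 = 162.27 m.

162.3 m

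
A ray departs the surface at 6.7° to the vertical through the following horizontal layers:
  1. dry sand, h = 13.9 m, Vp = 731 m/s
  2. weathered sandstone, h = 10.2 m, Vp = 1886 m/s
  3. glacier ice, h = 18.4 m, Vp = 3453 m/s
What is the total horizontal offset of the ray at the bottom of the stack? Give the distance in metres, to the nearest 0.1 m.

17.0 m

Apply Snell's law at each interface; in layer i the horizontal offset is hᵢ·tan θᵢ.
Layer 1: θ = 6.70°; offset = 13.9·tan 6.70° = 1.633 m.
Layer 2: sin θ = 1886·sin 6.7°/731 = 0.3010, θ = 17.52°; offset = 10.2·tan 17.52° = 3.220 m.
Layer 3: sin θ = 3453·sin 6.7°/731 = 0.5511, θ = 33.44°; offset = 18.4·tan 33.44° = 12.153 m.
Σ offsets = 17.005 m.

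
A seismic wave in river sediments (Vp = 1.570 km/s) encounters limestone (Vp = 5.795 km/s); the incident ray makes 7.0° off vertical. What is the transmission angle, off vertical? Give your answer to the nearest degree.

sin θ₁/V₁ = sin θ₂/V₂ ⇒ sin θ₂ = 5.795·sin 7.0°/1.570 = 5.795·0.1219/1.570 = 0.4498.
θ₂ = sin⁻¹(0.4498) = 26.73° (from vertical).

27°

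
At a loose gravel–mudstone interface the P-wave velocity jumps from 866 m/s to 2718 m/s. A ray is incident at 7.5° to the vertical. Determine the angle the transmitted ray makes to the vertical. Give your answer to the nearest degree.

Snell's law: sin θ₂ = (V₂/V₁)·sin θ₁ = (2718/866)·sin 7.5° = 0.4097.
θ₂ = sin⁻¹(0.4097) = 24.18° (from vertical).

24°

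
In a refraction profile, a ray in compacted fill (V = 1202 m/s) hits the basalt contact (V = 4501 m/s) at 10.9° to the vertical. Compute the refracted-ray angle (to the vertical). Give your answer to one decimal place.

45.1°

Snell's law: sin θ₂ = (V₂/V₁)·sin θ₁ = (4501/1202)·sin 10.9° = 0.7081.
θ₂ = arcsin 0.7081 = 45.08° from the normal.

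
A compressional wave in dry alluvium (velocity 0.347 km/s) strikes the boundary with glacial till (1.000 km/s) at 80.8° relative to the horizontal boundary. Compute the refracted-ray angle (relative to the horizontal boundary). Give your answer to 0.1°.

62.6°

Angle from the normal: 90° − 80.8° = 9.2°.
Snell's law: sin θ₂ = (V₂/V₁)·sin θ₁ = (1.000/0.347)·sin 9.2° = 0.4608.
θ₂ = arcsin 0.4608 = 27.44° from the normal.
From the interface: 90° − 27.44° = 62.56°.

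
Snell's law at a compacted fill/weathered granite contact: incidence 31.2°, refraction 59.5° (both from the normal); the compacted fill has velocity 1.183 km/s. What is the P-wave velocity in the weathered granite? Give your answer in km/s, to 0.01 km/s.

1.97 km/s

sin 31.2° = 0.5180; sin 59.5° = 0.8616.
V₂ = V₁·(sin θ₂/sin θ₁) = 1.183·(0.8616/0.5180) = 1.97 km/s.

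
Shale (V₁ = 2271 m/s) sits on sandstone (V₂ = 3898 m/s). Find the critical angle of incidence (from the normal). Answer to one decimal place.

35.6°

At critical incidence the refracted ray runs along the interface (θ₂ = 90°), so sin θ_c = V₁/V₂.
θ_c = arcsin(2271/3898) = arcsin 0.5826 = 35.63°.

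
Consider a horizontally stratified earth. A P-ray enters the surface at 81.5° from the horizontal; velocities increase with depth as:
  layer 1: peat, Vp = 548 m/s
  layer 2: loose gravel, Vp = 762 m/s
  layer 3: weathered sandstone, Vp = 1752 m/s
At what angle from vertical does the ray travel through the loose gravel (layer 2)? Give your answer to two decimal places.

11.86°

From the normal: θ₁ = 90° − 81.5° = 8.5°.
Snell's law across each interface conserves sin θ / V, so sin θ_2 = V_2·sin θ₁/V₁.
sin θ_2 = 762 × sin 8.5° / 548 = 0.2055.
θ_2 = 11.86° from the vertical.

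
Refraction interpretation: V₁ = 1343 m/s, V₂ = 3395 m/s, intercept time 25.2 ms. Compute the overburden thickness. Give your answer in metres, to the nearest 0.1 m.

θ_c = arcsin(1343/3395) = 23.30°; cos θ_c = 0.9184.
tᵢ = 2h cos θ_c/V₁ ⇒ h = tᵢ·V₁/(2 cos θ_c) = 0.0252·1343/(2·0.9184) = 18.42 m.

18.4 m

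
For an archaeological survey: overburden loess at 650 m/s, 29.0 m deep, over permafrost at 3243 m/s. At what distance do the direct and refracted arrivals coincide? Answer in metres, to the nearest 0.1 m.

θ_c = arcsin(650/3243) = 11.56°, so cos θ_c = 0.9797 and tᵢ = 2h cos θ_c/V₁ = 0.0874 s.
At crossover x/V₁ = x/V₂ + tᵢ ⇒ x = tᵢ/(1/V₁ − 1/V₂) = 0.08742/(1.5385e-03 − 3.0836e-04) = 71.07 m.

71.1 m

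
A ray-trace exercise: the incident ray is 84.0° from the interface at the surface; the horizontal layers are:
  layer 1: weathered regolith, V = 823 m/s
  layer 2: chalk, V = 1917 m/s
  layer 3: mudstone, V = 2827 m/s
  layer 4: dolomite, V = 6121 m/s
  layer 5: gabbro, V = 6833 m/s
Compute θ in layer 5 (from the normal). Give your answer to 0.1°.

60.2°

From the normal: θ₁ = 90° − 84.0° = 6.0°.
Snell's law across each interface conserves sin θ / V, so sin θ_5 = V_5·sin θ₁/V₁.
sin θ_5 = 6833 × sin 6.0° / 823 = 0.8679.
θ_5 = arcsin 0.8679 = 60.21°.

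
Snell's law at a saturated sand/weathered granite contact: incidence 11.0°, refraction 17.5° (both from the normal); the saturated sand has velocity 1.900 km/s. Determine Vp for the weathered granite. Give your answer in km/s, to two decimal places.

Snell's law: sin 11.0°/V₁ = sin 17.5°/V₂.
V₂ = V₁·sin 17.5°/sin 11.0° = 1.900 × 1.5760 = 2.99 km/s.

2.99 km/s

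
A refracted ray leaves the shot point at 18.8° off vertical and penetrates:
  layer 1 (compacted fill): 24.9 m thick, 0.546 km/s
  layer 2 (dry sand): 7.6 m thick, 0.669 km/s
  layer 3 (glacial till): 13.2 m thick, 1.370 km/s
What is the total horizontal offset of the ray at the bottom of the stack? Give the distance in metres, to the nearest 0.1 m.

29.9 m

Apply Snell's law at each interface; in layer i the horizontal offset is hᵢ·tan θᵢ.
Layer 1: θ = 18.80°; offset = 24.9·tan 18.80° = 8.477 m.
Layer 2: sin θ = 0.669·sin 18.8°/0.546 = 0.3949, θ = 23.26°; offset = 7.6·tan 23.26° = 3.266 m.
Layer 3: sin θ = 1.370·sin 18.8°/0.546 = 0.8086, θ = 53.96°; offset = 13.2·tan 53.96° = 18.142 m.
Σ offsets = 29.885 m.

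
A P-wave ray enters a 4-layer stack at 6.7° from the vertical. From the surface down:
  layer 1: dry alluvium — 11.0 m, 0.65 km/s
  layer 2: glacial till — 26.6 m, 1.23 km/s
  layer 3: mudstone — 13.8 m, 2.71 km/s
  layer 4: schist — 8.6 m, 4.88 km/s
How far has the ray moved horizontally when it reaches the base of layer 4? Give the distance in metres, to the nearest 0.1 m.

30.6 m

Apply Snell's law at each interface; in layer i the horizontal offset is hᵢ·tan θᵢ.
Layer 1: θ = 6.70°; offset = 11.0·tan 6.70° = 1.292 m.
Layer 2: sin θ = 1.23·sin 6.7°/0.65 = 0.2208, θ = 12.75°; offset = 26.6·tan 12.75° = 6.021 m.
Layer 3: sin θ = 2.71·sin 6.7°/0.65 = 0.4864, θ = 29.11°; offset = 13.8·tan 29.11° = 7.683 m.
Layer 4: sin θ = 4.88·sin 6.7°/0.65 = 0.8759, θ = 61.15°; offset = 8.6·tan 61.15° = 15.614 m.
Total horizontal offset = 30.611 m.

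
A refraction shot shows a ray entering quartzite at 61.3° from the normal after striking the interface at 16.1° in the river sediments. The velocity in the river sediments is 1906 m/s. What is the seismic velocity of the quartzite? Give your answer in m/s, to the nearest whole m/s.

6029 m/s

Snell's law: sin 16.1°/V₁ = sin 61.3°/V₂.
V₂ = V₁·sin 61.3°/sin 16.1° = 1906 × 3.1630 = 6028.68 m/s.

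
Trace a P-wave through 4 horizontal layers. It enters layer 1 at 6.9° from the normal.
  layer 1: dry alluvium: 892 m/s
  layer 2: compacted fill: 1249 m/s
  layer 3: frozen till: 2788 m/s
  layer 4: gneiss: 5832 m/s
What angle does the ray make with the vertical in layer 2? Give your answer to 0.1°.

Ray parameter p = sin 6.9° / 892 = 1.3468e-04 s/m.
sin θ_2 = p·V_2 = 1.3468e-04 × 1249 = 0.1682.
θ_2 = arcsin 0.1682 = 9.68°.

9.7°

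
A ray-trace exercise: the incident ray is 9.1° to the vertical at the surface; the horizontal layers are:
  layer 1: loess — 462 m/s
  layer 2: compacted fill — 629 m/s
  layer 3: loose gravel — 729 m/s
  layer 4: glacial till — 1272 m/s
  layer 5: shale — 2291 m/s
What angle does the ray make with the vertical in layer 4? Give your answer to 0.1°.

Ray parameter p = sin 9.1° / 462 = 3.4233e-04 s/m.
sin θ_4 = p·V_4 = 3.4233e-04 × 1272 = 0.4354.
θ_4 = 25.81° from the vertical.

25.8°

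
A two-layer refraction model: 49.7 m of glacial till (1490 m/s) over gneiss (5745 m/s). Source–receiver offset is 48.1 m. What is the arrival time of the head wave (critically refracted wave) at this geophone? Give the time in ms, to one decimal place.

72.8 ms

θ_c = arcsin(V₁/V₂) = arcsin(1490/5745) = 15.03°, cos θ_c = 0.9658.
Intercept time tᵢ = 2h cos θ_c / V₁ = 2·49.7·0.9658/1490 = 0.06443 s.
t = x/V₂ + tᵢ = 48.1/5745 + 0.06443 = 0.07280 s.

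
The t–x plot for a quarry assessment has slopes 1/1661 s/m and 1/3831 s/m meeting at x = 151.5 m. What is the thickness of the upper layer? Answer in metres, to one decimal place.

47.6 m

h = (x_cross/2)·√((V₂−V₁)/(V₂+V₁)).
(V₂−V₁)/(V₂+V₁) = (3831−1661)/(3831+1661) = 0.3951; √ = 0.6286.
h = (151.5/2)·0.6286 = 47.62 m.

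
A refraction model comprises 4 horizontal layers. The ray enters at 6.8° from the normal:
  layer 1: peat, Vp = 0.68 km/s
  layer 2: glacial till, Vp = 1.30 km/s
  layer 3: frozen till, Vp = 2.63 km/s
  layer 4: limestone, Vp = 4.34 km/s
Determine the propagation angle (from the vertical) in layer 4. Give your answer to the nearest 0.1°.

Snell's law across each interface conserves sin θ / V, so sin θ_4 = V_4·sin θ₁/V₁.
sin θ_4 = 4.34 × sin 6.8° / 0.68 = 0.7557.
θ_4 = arcsin 0.7557 = 49.09°.

49.1°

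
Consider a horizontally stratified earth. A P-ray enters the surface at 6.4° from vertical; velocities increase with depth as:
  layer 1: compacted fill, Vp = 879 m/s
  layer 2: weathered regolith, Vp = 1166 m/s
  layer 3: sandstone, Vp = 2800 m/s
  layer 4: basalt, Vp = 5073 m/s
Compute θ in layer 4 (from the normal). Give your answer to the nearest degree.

40°

Ray parameter p = sin 6.4° / 879 = 1.2681e-04 s/m.
sin θ_4 = p·V_4 = 1.2681e-04 × 5073 = 0.6433.
θ_4 = arcsin 0.6433 = 40.04°.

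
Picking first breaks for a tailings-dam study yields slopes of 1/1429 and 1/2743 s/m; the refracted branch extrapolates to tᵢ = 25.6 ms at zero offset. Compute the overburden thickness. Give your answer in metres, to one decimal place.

θ_c = arcsin(1429/2743) = 31.40°; cos θ_c = 0.8536.
tᵢ = 2h cos θ_c/V₁ ⇒ h = tᵢ·V₁/(2 cos θ_c) = 0.0256·1429/(2·0.8536) = 21.43 m.

21.4 m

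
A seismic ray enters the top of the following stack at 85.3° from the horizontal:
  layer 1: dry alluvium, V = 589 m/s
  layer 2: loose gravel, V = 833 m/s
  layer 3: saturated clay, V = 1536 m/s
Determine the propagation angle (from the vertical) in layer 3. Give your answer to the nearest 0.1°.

12.3°

From the normal: θ₁ = 90° − 85.3° = 4.7°.
Snell's law across each interface conserves sin θ / V, so sin θ_3 = V_3·sin θ₁/V₁.
sin θ_3 = 1536 × sin 4.7° / 589 = 0.2137.
θ_3 = arcsin 0.2137 = 12.34°.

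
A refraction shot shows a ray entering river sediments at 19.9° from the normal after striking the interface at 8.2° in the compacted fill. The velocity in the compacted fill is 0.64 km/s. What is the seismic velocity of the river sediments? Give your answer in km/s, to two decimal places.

sin 8.2° = 0.1426; sin 19.9° = 0.3404.
V₂ = V₁·(sin θ₂/sin θ₁) = 0.64·(0.3404/0.1426) = 1.53 km/s.

1.53 km/s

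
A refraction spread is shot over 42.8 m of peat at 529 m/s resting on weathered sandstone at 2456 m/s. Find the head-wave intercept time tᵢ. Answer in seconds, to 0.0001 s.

0.1580 s

tᵢ = 2h·√(V₂²−V₁²)/(V₁V₂).
√(V₂²−V₁²) = √(2456²−529²) = 2398.4 m/s.
tᵢ = 2·42.8·2398.4/(529·2456) = 0.15802 s.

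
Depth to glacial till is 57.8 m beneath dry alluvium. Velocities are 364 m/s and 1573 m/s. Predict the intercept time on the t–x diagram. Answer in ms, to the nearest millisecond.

309 ms

θ_c = arcsin(V₁/V₂) = arcsin(364/1573) = 13.38°; cos θ_c = 0.9729.
tᵢ = 2h·cos θ_c / V₁ = 2·57.8·0.9729 / 364 = 0.30896 s.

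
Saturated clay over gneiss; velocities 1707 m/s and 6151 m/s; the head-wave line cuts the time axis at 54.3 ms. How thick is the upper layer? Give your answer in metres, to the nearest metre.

θ_c = arcsin(1707/6151) = 16.11°; cos θ_c = 0.9607.
tᵢ = 2h cos θ_c/V₁ ⇒ h = tᵢ·V₁/(2 cos θ_c) = 0.0543·1707/(2·0.9607) = 48.24 m.

48 m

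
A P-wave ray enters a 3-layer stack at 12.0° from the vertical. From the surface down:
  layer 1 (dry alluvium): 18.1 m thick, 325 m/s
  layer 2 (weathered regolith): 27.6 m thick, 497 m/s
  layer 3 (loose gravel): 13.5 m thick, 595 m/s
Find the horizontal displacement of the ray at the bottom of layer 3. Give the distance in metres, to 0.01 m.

Ray parameter p = sin 12.0° / 325 m/s = 6.3973e-04 s/m.
Layer 1: θ = 12.00°; offset = 18.1·tan 12.00° = 3.8473 m.
Layer 2: sin θ = p·497 = 0.3179 → θ = 18.54°; offset = 27.6·tan 18.54° = 9.2556 m.
Layer 3: sin θ = p·595 = 0.3806 → θ = 22.37°; offset = 13.5·tan 22.37° = 5.5569 m.
Σ offsets = 18.6598 m.

18.66 m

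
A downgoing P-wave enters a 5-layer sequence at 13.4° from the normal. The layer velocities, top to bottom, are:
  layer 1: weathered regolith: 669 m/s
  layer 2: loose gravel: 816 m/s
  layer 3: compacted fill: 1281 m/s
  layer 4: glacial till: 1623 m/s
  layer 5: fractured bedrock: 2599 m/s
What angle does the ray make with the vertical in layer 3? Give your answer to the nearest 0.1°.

26.3°

Ray parameter p = sin 13.4° / 669 = 3.4641e-04 s/m.
sin θ_3 = p·V_3 = 3.4641e-04 × 1281 = 0.4438.
θ_3 = arcsin 0.4438 = 26.34°.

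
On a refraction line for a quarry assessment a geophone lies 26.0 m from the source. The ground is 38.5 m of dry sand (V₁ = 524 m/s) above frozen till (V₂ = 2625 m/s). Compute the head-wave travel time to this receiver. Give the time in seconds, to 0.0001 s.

0.1539 s

t = x/V₂ + 2h·√(V₂²−V₁²)/(V₁V₂).
√(V₂²−V₁²) = √(2625²−524²) = 2572.2 m/s; delay term = 2·38.5·2572.2/(524·2625) = 0.14399 s.
t = 26.0/2625 + 0.14399 = 0.15389 s.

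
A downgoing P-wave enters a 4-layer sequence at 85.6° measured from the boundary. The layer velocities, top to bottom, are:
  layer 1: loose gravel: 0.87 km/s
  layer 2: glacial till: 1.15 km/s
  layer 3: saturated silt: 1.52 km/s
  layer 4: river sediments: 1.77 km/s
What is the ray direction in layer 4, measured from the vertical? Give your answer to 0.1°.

From the normal: θ₁ = 90° − 85.6° = 4.4°.
Ray parameter p = sin 4.4° / 0.87 = 8.8183e-02 s/km.
sin θ_4 = p·V_4 = 8.8183e-02 × 1.77 = 0.1561.
θ_4 = 8.98° from the vertical.

9.0°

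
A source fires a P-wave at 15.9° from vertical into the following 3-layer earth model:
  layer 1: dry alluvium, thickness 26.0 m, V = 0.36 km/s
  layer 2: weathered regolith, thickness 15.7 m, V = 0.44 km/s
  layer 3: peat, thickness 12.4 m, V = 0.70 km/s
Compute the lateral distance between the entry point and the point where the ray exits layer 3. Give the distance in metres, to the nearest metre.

21 m

p = sin θ₁/V₁ = sin 15.9°/0.36 = 7.6100e-01 s/km is conserved through the stack.
Layer 1: θ = 15.90°; offset = 26.0·tan 15.90° = 7.406 m.
Layer 2: sin θ = p·0.44 = 0.3348 → θ = 19.56°; offset = 15.7·tan 19.56° = 5.579 m.
Layer 3: sin θ = p·0.70 = 0.5327 → θ = 32.19°; offset = 12.4·tan 32.19° = 7.805 m.
Summing the layer offsets gives 20.790 m.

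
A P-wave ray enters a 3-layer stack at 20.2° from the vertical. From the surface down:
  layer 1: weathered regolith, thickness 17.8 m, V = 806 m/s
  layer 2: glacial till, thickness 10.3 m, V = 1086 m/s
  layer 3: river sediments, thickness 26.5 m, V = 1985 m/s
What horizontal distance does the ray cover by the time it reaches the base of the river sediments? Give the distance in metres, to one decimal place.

54.8 m

p = sin θ₁/V₁ = sin 20.2°/806 = 4.2841e-04 s/m is conserved through the stack.
Layer 1: θ = 20.20°; offset = 17.8·tan 20.20° = 6.549 m.
Layer 2: sin θ = p·1086 = 0.4653 → θ = 27.73°; offset = 10.3·tan 27.73° = 5.414 m.
Layer 3: sin θ = p·1985 = 0.8504 → θ = 58.25°; offset = 26.5·tan 58.25° = 42.831 m.
Total horizontal offset = 54.794 m.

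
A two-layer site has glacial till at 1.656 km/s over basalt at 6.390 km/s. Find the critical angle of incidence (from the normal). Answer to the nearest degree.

Critical incidence: sin θ_c = V₁/V₂ = 1.656/6.390 = 0.2592.
θ_c = arcsin 0.2592 = 15.02°.

15°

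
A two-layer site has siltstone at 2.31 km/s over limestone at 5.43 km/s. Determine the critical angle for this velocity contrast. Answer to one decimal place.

25.2°

At critical incidence the refracted ray runs along the interface (θ₂ = 90°), so sin θ_c = V₁/V₂.
θ_c = arcsin(2.31/5.43) = arcsin 0.4254 = 25.18°.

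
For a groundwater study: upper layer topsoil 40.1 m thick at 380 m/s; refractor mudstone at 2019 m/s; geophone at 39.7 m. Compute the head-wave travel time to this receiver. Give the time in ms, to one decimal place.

226.9 ms

t = x/V₂ + 2h·√(V₂²−V₁²)/(V₁V₂).
√(V₂²−V₁²) = √(2019²−380²) = 1982.9 m/s; delay term = 2·40.1·1982.9/(380·2019) = 0.20728 s.
t = 39.7/2019 + 0.20728 = 0.22694 s.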